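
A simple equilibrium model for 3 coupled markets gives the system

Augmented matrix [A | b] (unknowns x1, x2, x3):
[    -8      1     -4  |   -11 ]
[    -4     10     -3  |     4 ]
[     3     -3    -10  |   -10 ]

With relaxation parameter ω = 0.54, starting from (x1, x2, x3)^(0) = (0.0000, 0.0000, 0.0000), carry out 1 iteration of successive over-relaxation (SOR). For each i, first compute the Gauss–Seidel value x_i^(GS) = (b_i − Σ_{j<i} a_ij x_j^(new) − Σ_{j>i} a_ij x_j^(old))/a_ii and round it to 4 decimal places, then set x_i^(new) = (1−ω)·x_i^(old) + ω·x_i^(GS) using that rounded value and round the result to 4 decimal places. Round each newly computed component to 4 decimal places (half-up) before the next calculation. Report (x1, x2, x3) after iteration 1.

Iteration 1:
  x1: GS value = (-11 - (1)·0.0000 - (-4)·0.0000) / (-8) = 1.3750;  x1 ← (1−ω)·0.0000 + ω·1.3750 = 0.7425
  x2: GS value = (4 - (-4)·0.7425 - (-3)·0.0000) / (10) = 0.6970;  x2 ← (1−ω)·0.0000 + ω·0.6970 = 0.3764
  x3: GS value = (-10 - (3)·0.7425 - (-3)·0.3764) / (-10) = 1.1098;  x3 ← (1−ω)·0.0000 + ω·1.1098 = 0.5993

(0.7425, 0.3764, 0.5993)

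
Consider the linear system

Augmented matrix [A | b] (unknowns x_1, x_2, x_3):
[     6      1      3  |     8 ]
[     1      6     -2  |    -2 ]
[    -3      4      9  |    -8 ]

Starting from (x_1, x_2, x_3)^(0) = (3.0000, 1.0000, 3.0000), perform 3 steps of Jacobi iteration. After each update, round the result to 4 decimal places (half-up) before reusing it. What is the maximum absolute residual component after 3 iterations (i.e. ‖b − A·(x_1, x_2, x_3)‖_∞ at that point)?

Iteration 1:
  x_1 = (8 - (1)·1.0000 - (3)·3.0000) / (6) = -0.3333
  x_2 = (-2 - (1)·3.0000 - (-2)·3.0000) / (6) = 0.1667
  x_3 = (-8 - (-3)·3.0000 - (4)·1.0000) / (9) = -0.3333
Iteration 2:
  x_1 = (8 - (1)·0.1667 - (3)·-0.3333) / (6) = 1.4722
  x_2 = (-2 - (1)·-0.3333 - (-2)·-0.3333) / (6) = -0.3889
  x_3 = (-8 - (-3)·-0.3333 - (4)·0.1667) / (9) = -1.0741
Iteration 3:
  x_1 = (8 - (1)·-0.3889 - (3)·-1.0741) / (6) = 1.9352
  x_2 = (-2 - (1)·1.4722 - (-2)·-1.0741) / (6) = -0.9367
  x_3 = (-8 - (-3)·1.4722 - (4)·-0.3889) / (9) = -0.2253
Residual b − A·x = (-1.9986, 1.2344, 3.5801); ∞-norm = 3.5801

3.5801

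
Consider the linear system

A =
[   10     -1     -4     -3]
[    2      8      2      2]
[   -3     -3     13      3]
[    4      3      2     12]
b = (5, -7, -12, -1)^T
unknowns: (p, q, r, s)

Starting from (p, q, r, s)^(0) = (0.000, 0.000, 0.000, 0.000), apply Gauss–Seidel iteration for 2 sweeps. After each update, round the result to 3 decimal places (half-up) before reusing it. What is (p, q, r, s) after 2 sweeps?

(0.037, -0.668, -1.109, 0.256)

Iteration 1:
  p = (5 - (-1)·0.000 - (-4)·0.000 - (-3)·0.000) / (10) = 0.500
  q = (-7 - (2)·0.500 - (2)·0.000 - (2)·0.000) / (8) = -1.000
  r = (-12 - (-3)·0.500 - (-3)·-1.000 - (3)·0.000) / (13) = -1.038
  s = (-1 - (4)·0.500 - (3)·-1.000 - (2)·-1.038) / (12) = 0.173
Iteration 2:
  p = (5 - (-1)·-1.000 - (-4)·-1.038 - (-3)·0.173) / (10) = 0.037
  q = (-7 - (2)·0.037 - (2)·-1.038 - (2)·0.173) / (8) = -0.668
  r = (-12 - (-3)·0.037 - (-3)·-0.668 - (3)·0.173) / (13) = -1.109
  s = (-1 - (4)·0.037 - (3)·-0.668 - (2)·-1.109) / (12) = 0.256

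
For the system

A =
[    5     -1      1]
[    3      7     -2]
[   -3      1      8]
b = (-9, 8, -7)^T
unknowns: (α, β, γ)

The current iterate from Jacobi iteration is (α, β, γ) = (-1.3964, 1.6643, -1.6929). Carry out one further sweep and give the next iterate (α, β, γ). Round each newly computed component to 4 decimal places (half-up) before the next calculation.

(-1.1286, 1.2576, -1.6067)

One sweep:
  α = (-9 - (-1)·1.6643 - (1)·-1.6929) / (5) = -1.1286
  β = (8 - (3)·-1.3964 - (-2)·-1.6929) / (7) = 1.2576
  γ = (-7 - (-3)·-1.3964 - (1)·1.6643) / (8) = -1.6067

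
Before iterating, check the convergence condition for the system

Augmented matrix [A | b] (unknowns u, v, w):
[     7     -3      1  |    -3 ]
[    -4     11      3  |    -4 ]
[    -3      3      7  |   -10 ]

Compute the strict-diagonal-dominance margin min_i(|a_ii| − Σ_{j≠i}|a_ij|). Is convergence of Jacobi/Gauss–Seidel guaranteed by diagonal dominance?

1

row 1: |7| − (3+1) = 3
row 2: |11| − (4+3) = 4
row 3: |7| − (3+3) = 1
minimum over rows = 1 → strictly diagonally dominant (convergence guaranteed)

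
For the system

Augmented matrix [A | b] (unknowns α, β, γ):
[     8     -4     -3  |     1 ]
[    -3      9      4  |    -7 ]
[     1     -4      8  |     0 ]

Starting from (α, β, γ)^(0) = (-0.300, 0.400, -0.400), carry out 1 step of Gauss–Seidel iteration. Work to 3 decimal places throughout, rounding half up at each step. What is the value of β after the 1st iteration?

Iteration 1:
  α = (1 - (-4)·0.400 - (-3)·-0.400) / (8) = 0.175
  β = (-7 - (-3)·0.175 - (4)·-0.400) / (9) = -0.542
  γ = (0 - (1)·0.175 - (-4)·-0.542) / (8) = -0.293

-0.542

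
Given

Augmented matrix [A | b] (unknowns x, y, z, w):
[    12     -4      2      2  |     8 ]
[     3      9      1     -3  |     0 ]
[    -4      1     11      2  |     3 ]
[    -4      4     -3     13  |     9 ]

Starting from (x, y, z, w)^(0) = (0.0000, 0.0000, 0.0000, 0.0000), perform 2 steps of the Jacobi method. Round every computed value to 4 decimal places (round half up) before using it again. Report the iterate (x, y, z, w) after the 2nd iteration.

Iteration 1:
  x = (8 - (-4)·0.0000 - (2)·0.0000 - (2)·0.0000) / (12) = 0.6667
  y = (0 - (3)·0.0000 - (1)·0.0000 - (-3)·0.0000) / (9) = 0.0000
  z = (3 - (-4)·0.0000 - (1)·0.0000 - (2)·0.0000) / (11) = 0.2727
  w = (9 - (-4)·0.0000 - (4)·0.0000 - (-3)·0.0000) / (13) = 0.6923
Iteration 2:
  x = (8 - (-4)·0.0000 - (2)·0.2727 - (2)·0.6923) / (12) = 0.5058
  y = (0 - (3)·0.6667 - (1)·0.2727 - (-3)·0.6923) / (9) = -0.0218
  z = (3 - (-4)·0.6667 - (1)·0.0000 - (2)·0.6923) / (11) = 0.3893
  w = (9 - (-4)·0.6667 - (4)·0.0000 - (-3)·0.2727) / (13) = 0.9604

(0.5058, -0.0218, 0.3893, 0.9604)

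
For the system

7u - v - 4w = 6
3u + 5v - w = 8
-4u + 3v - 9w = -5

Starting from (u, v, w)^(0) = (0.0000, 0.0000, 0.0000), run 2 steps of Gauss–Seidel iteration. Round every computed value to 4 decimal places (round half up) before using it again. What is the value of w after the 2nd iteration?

Iteration 1:
  u = (6 - (-1)·0.0000 - (-4)·0.0000) / (7) = 0.8571
  v = (8 - (3)·0.8571 - (-1)·0.0000) / (5) = 1.0857
  w = (-5 - (-4)·0.8571 - (3)·1.0857) / (-9) = 0.5365
Iteration 2:
  u = (6 - (-1)·1.0857 - (-4)·0.5365) / (7) = 1.3188
  v = (8 - (3)·1.3188 - (-1)·0.5365) / (5) = 0.9160
  w = (-5 - (-4)·1.3188 - (3)·0.9160) / (-9) = 0.2748

0.2748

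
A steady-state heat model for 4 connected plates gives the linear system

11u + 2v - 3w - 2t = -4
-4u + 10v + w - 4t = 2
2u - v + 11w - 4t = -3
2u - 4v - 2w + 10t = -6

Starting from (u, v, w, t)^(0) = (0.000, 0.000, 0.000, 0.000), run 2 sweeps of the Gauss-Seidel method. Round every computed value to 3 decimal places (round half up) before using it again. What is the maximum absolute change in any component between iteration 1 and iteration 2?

0.263

Iteration 1:
  u = (-4 - (2)·0.000 - (-3)·0.000 - (-2)·0.000) / (11) = -0.364
  v = (2 - (-4)·-0.364 - (1)·0.000 - (-4)·0.000) / (10) = 0.054
  w = (-3 - (2)·-0.364 - (-1)·0.054 - (-4)·0.000) / (11) = -0.202
  t = (-6 - (2)·-0.364 - (-4)·0.054 - (-2)·-0.202) / (10) = -0.546
Iteration 2:
  u = (-4 - (2)·0.054 - (-3)·-0.202 - (-2)·-0.546) / (11) = -0.528
  v = (2 - (-4)·-0.528 - (1)·-0.202 - (-4)·-0.546) / (10) = -0.209
  w = (-3 - (2)·-0.528 - (-1)·-0.209 - (-4)·-0.546) / (11) = -0.394
  t = (-6 - (2)·-0.528 - (-4)·-0.209 - (-2)·-0.394) / (10) = -0.657
Change: (-0.164, -0.263, -0.192, -0.111) → max |·| = 0.263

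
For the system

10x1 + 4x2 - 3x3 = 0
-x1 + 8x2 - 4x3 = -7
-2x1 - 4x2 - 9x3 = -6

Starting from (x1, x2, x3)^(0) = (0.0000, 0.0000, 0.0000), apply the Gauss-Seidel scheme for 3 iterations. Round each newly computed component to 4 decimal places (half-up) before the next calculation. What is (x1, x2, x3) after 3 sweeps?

(0.2963, -0.5201, 0.8320)

Iteration 1:
  x1 = (0 - (4)·0.0000 - (-3)·0.0000) / (10) = 0.0000
  x2 = (-7 - (-1)·0.0000 - (-4)·0.0000) / (8) = -0.8750
  x3 = (-6 - (-2)·0.0000 - (-4)·-0.8750) / (-9) = 1.0556
Iteration 2:
  x1 = (0 - (4)·-0.8750 - (-3)·1.0556) / (10) = 0.6667
  x2 = (-7 - (-1)·0.6667 - (-4)·1.0556) / (8) = -0.2639
  x3 = (-6 - (-2)·0.6667 - (-4)·-0.2639) / (-9) = 0.6358
Iteration 3:
  x1 = (0 - (4)·-0.2639 - (-3)·0.6358) / (10) = 0.2963
  x2 = (-7 - (-1)·0.2963 - (-4)·0.6358) / (8) = -0.5201
  x3 = (-6 - (-2)·0.2963 - (-4)·-0.5201) / (-9) = 0.8320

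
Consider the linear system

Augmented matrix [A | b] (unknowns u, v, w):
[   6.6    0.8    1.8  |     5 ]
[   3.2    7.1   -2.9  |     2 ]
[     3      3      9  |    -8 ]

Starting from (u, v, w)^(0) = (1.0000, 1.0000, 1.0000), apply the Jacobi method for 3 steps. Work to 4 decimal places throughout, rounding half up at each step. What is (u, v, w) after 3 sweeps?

(1.1176, -0.6831, -1.1006)

Iteration 1:
  u = (5 - (0.8)·1.0000 - (1.8)·1.0000) / (6.6) = 0.3636
  v = (2 - (3.2)·1.0000 - (-2.9)·1.0000) / (7.1) = 0.2394
  w = (-8 - (3)·1.0000 - (3)·1.0000) / (9) = -1.5556
Iteration 2:
  u = (5 - (0.8)·0.2394 - (1.8)·-1.5556) / (6.6) = 1.1528
  v = (2 - (3.2)·0.3636 - (-2.9)·-1.5556) / (7.1) = -0.5176
  w = (-8 - (3)·0.3636 - (3)·0.2394) / (9) = -1.0899
Iteration 3:
  u = (5 - (0.8)·-0.5176 - (1.8)·-1.0899) / (6.6) = 1.1176
  v = (2 - (3.2)·1.1528 - (-2.9)·-1.0899) / (7.1) = -0.6831
  w = (-8 - (3)·1.1528 - (3)·-0.5176) / (9) = -1.1006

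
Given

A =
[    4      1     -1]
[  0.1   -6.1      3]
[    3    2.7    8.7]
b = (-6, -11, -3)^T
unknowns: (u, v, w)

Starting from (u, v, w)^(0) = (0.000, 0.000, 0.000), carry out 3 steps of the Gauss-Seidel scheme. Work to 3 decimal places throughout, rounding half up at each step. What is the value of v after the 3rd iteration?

1.706

Iteration 1:
  u = (-6 - (1)·0.000 - (-1)·0.000) / (4) = -1.500
  v = (-11 - (0.1)·-1.500 - (3)·0.000) / (-6.1) = 1.779
  w = (-3 - (3)·-1.500 - (2.7)·1.779) / (8.7) = -0.380
Iteration 2:
  u = (-6 - (1)·1.779 - (-1)·-0.380) / (4) = -2.040
  v = (-11 - (0.1)·-2.040 - (3)·-0.380) / (-6.1) = 1.583
  w = (-3 - (3)·-2.040 - (2.7)·1.583) / (8.7) = -0.133
Iteration 3:
  u = (-6 - (1)·1.583 - (-1)·-0.133) / (4) = -1.929
  v = (-11 - (0.1)·-1.929 - (3)·-0.133) / (-6.1) = 1.706
  w = (-3 - (3)·-1.929 - (2.7)·1.706) / (8.7) = -0.209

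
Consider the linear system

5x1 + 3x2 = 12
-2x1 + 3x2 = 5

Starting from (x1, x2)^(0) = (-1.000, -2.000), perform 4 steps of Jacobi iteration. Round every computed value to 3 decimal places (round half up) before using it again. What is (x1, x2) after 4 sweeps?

(0.680, 1.640)

Iteration 1:
  x1 = (12 - (3)·-2.000) / (5) = 3.600
  x2 = (5 - (-2)·-1.000) / (3) = 1.000
Iteration 2:
  x1 = (12 - (3)·1.000) / (5) = 1.800
  x2 = (5 - (-2)·3.600) / (3) = 4.067
Iteration 3:
  x1 = (12 - (3)·4.067) / (5) = -0.040
  x2 = (5 - (-2)·1.800) / (3) = 2.867
Iteration 4:
  x1 = (12 - (3)·2.867) / (5) = 0.680
  x2 = (5 - (-2)·-0.040) / (3) = 1.640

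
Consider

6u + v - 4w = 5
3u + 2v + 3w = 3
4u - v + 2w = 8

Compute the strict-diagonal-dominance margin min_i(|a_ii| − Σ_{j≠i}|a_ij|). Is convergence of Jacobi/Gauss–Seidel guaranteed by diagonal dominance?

-4

row 1: |6| − (1+4) = 1
row 2: |2| − (3+3) = -4
row 3: |2| − (4+1) = -3
minimum over rows = -4 → not strictly diagonally dominant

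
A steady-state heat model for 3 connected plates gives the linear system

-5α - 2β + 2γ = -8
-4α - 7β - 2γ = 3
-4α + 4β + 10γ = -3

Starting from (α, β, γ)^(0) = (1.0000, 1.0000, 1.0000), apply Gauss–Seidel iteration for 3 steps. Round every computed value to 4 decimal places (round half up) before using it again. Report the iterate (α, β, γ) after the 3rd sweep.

Iteration 1:
  α = (-8 - (-2)·1.0000 - (2)·1.0000) / (-5) = 1.6000
  β = (3 - (-4)·1.6000 - (-2)·1.0000) / (-7) = -1.6286
  γ = (-3 - (-4)·1.6000 - (4)·-1.6286) / (10) = 0.9914
Iteration 2:
  α = (-8 - (-2)·-1.6286 - (2)·0.9914) / (-5) = 2.6480
  β = (3 - (-4)·2.6480 - (-2)·0.9914) / (-7) = -2.2250
  γ = (-3 - (-4)·2.6480 - (4)·-2.2250) / (10) = 1.6492
Iteration 3:
  α = (-8 - (-2)·-2.2250 - (2)·1.6492) / (-5) = 3.1497
  β = (3 - (-4)·3.1497 - (-2)·1.6492) / (-7) = -2.6996
  γ = (-3 - (-4)·3.1497 - (4)·-2.6996) / (10) = 2.0397

(3.1497, -2.6996, 2.0397)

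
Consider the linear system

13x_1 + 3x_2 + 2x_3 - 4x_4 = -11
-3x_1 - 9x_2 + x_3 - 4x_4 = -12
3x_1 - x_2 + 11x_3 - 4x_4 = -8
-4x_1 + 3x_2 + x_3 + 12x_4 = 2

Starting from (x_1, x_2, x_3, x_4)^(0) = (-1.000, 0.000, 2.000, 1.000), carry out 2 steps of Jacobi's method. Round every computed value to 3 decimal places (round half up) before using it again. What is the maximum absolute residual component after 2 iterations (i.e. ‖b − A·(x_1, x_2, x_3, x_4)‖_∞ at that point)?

2.217

Iteration 1:
  x_1 = (-11 - (3)·0.000 - (2)·2.000 - (-4)·1.000) / (13) = -0.846
  x_2 = (-12 - (-3)·-1.000 - (1)·2.000 - (-4)·1.000) / (-9) = 1.444
  x_3 = (-8 - (3)·-1.000 - (-1)·0.000 - (-4)·1.000) / (11) = -0.091
  x_4 = (2 - (-4)·-1.000 - (3)·0.000 - (1)·2.000) / (12) = -0.333
Iteration 2:
  x_1 = (-11 - (3)·1.444 - (2)·-0.091 - (-4)·-0.333) / (13) = -1.268
  x_2 = (-12 - (-3)·-0.846 - (1)·-0.091 - (-4)·-0.333) / (-9) = 1.753
  x_3 = (-8 - (3)·-0.846 - (-1)·1.444 - (-4)·-0.333) / (11) = -0.486
  x_4 = (2 - (-4)·-0.846 - (3)·1.444 - (1)·-0.091) / (12) = -0.469
Residual b − A·x = (-0.679, -1.417, 1.027, -2.217); ∞-norm = 2.217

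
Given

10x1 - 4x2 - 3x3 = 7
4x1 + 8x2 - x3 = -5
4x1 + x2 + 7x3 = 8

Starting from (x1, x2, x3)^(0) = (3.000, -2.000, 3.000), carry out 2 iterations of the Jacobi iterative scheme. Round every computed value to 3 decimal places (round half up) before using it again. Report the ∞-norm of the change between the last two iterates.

Iteration 1:
  x1 = (7 - (-4)·-2.000 - (-3)·3.000) / (10) = 0.800
  x2 = (-5 - (4)·3.000 - (-1)·3.000) / (8) = -1.750
  x3 = (8 - (4)·3.000 - (1)·-2.000) / (7) = -0.286
Iteration 2:
  x1 = (7 - (-4)·-1.750 - (-3)·-0.286) / (10) = -0.086
  x2 = (-5 - (4)·0.800 - (-1)·-0.286) / (8) = -1.061
  x3 = (8 - (4)·0.800 - (1)·-1.750) / (7) = 0.936
Change: (-0.886, 0.689, 1.222) → max |·| = 1.222

1.222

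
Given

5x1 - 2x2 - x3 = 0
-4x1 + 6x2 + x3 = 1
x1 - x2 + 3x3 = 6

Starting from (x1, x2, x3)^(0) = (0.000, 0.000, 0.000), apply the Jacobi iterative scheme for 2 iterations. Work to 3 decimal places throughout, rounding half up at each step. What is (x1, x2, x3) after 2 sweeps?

(0.467, -0.167, 2.056)

Iteration 1:
  x1 = (0 - (-2)·0.000 - (-1)·0.000) / (5) = 0.000
  x2 = (1 - (-4)·0.000 - (1)·0.000) / (6) = 0.167
  x3 = (6 - (1)·0.000 - (-1)·0.000) / (3) = 2.000
Iteration 2:
  x1 = (0 - (-2)·0.167 - (-1)·2.000) / (5) = 0.467
  x2 = (1 - (-4)·0.000 - (1)·2.000) / (6) = -0.167
  x3 = (6 - (1)·0.000 - (-1)·0.167) / (3) = 2.056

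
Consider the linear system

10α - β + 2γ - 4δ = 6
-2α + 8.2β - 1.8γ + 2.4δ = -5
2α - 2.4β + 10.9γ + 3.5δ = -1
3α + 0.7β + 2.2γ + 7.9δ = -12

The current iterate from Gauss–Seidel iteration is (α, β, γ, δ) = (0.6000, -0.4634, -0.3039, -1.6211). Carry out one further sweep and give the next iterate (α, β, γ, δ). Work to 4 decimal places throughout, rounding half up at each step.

One sweep:
  α = (6 - (-1)·-0.4634 - (2)·-0.3039 - (-4)·-1.6211) / (10) = -0.0340
  β = (-5 - (-2)·-0.0340 - (-1.8)·-0.3039 - (2.4)·-1.6211) / (8.2) = -0.2103
  γ = (-1 - (2)·-0.0340 - (-2.4)·-0.2103 - (3.5)·-1.6211) / (10.9) = 0.3887
  δ = (-12 - (3)·-0.0340 - (0.7)·-0.2103 - (2.2)·0.3887) / (7.9) = -1.5957

(-0.0340, -0.2103, 0.3887, -1.5957)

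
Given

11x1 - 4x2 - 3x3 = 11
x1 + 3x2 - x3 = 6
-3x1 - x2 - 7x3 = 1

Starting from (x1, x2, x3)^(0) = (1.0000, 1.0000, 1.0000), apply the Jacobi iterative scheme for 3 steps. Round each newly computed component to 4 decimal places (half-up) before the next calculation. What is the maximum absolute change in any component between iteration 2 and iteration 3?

0.3983

Iteration 1:
  x1 = (11 - (-4)·1.0000 - (-3)·1.0000) / (11) = 1.6364
  x2 = (6 - (1)·1.0000 - (-1)·1.0000) / (3) = 2.0000
  x3 = (1 - (-3)·1.0000 - (-1)·1.0000) / (-7) = -0.7143
Iteration 2:
  x1 = (11 - (-4)·2.0000 - (-3)·-0.7143) / (11) = 1.5325
  x2 = (6 - (1)·1.6364 - (-1)·-0.7143) / (3) = 1.2164
  x3 = (1 - (-3)·1.6364 - (-1)·2.0000) / (-7) = -1.1299
Iteration 3:
  x1 = (11 - (-4)·1.2164 - (-3)·-1.1299) / (11) = 1.1342
  x2 = (6 - (1)·1.5325 - (-1)·-1.1299) / (3) = 1.1125
  x3 = (1 - (-3)·1.5325 - (-1)·1.2164) / (-7) = -0.9734
Change: (-0.3983, -0.1039, 0.1565) → max |·| = 0.3983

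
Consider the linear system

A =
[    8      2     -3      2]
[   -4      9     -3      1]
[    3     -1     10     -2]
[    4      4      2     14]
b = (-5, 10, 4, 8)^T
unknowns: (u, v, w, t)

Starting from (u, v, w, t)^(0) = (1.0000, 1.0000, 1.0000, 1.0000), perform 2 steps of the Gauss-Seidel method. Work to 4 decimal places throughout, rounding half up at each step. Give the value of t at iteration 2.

Iteration 1:
  u = (-5 - (2)·1.0000 - (-3)·1.0000 - (2)·1.0000) / (8) = -0.7500
  v = (10 - (-4)·-0.7500 - (-3)·1.0000 - (1)·1.0000) / (9) = 1.0000
  w = (4 - (3)·-0.7500 - (-1)·1.0000 - (-2)·1.0000) / (10) = 0.9250
  t = (8 - (4)·-0.7500 - (4)·1.0000 - (2)·0.9250) / (14) = 0.3679
Iteration 2:
  u = (-5 - (2)·1.0000 - (-3)·0.9250 - (2)·0.3679) / (8) = -0.6201
  v = (10 - (-4)·-0.6201 - (-3)·0.9250 - (1)·0.3679) / (9) = 1.1030
  w = (4 - (3)·-0.6201 - (-1)·1.1030 - (-2)·0.3679) / (10) = 0.7699
  t = (8 - (4)·-0.6201 - (4)·1.1030 - (2)·0.7699) / (14) = 0.3235

0.3235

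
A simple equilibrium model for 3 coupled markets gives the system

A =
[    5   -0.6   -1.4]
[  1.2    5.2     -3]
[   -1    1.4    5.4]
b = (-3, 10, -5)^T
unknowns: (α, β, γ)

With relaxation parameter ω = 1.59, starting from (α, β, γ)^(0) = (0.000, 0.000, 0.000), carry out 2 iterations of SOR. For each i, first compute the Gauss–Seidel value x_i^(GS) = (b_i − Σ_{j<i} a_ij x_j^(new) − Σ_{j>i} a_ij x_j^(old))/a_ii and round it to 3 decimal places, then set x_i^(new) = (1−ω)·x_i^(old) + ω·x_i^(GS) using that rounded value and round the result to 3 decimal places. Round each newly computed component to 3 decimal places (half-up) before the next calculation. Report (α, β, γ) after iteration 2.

(-1.146, -1.428, 0.642)

Iteration 1:
  α: GS value = (-3 - (-0.6)·0.000 - (-1.4)·0.000) / (5) = -0.600;  α ← (1−ω)·0.000 + ω·-0.600 = -0.954
  β: GS value = (10 - (1.2)·-0.954 - (-3)·0.000) / (5.2) = 2.143;  β ← (1−ω)·0.000 + ω·2.143 = 3.407
  γ: GS value = (-5 - (-1)·-0.954 - (1.4)·3.407) / (5.4) = -1.986;  γ ← (1−ω)·0.000 + ω·-1.986 = -3.158
Iteration 2:
  α: GS value = (-3 - (-0.6)·3.407 - (-1.4)·-3.158) / (5) = -1.075;  α ← (1−ω)·-0.954 + ω·-1.075 = -1.146
  β: GS value = (10 - (1.2)·-1.146 - (-3)·-3.158) / (5.2) = 0.366;  β ← (1−ω)·3.407 + ω·0.366 = -1.428
  γ: GS value = (-5 - (-1)·-1.146 - (1.4)·-1.428) / (5.4) = -0.768;  γ ← (1−ω)·-3.158 + ω·-0.768 = 0.642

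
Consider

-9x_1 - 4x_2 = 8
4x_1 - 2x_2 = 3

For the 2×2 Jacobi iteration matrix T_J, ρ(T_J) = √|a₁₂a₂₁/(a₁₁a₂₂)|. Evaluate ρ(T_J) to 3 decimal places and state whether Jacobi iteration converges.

a₁₂a₂₁/(a₁₁a₂₂) = (-4)·(4) / ((-9)·(-2)) = -0.888889
ρ = √|-0.888889| = √0.888889 = 0.943
ρ < 1, so Jacobi converges

0.943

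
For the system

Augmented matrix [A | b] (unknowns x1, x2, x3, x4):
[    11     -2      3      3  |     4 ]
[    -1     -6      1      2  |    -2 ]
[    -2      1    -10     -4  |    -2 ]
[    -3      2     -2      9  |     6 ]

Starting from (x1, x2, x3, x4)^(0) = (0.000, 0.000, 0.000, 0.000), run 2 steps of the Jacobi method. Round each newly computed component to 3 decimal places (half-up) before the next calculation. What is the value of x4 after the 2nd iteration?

Iteration 1:
  x1 = (4 - (-2)·0.000 - (3)·0.000 - (3)·0.000) / (11) = 0.364
  x2 = (-2 - (-1)·0.000 - (1)·0.000 - (2)·0.000) / (-6) = 0.333
  x3 = (-2 - (-2)·0.000 - (1)·0.000 - (-4)·0.000) / (-10) = 0.200
  x4 = (6 - (-3)·0.000 - (2)·0.000 - (-2)·0.000) / (9) = 0.667
Iteration 2:
  x1 = (4 - (-2)·0.333 - (3)·0.200 - (3)·0.667) / (11) = 0.188
  x2 = (-2 - (-1)·0.364 - (1)·0.200 - (2)·0.667) / (-6) = 0.528
  x3 = (-2 - (-2)·0.364 - (1)·0.333 - (-4)·0.667) / (-10) = -0.106
  x4 = (6 - (-3)·0.364 - (2)·0.333 - (-2)·0.200) / (9) = 0.758

0.758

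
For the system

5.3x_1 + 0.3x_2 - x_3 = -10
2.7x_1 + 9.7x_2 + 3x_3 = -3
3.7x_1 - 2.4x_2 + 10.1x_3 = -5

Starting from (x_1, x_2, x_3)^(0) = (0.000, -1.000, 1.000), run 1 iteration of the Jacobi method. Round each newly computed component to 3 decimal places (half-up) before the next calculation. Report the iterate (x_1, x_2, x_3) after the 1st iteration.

(-1.642, -0.619, -0.733)

Iteration 1:
  x_1 = (-10 - (0.3)·-1.000 - (-1)·1.000) / (5.3) = -1.642
  x_2 = (-3 - (2.7)·0.000 - (3)·1.000) / (9.7) = -0.619
  x_3 = (-5 - (3.7)·0.000 - (-2.4)·-1.000) / (10.1) = -0.733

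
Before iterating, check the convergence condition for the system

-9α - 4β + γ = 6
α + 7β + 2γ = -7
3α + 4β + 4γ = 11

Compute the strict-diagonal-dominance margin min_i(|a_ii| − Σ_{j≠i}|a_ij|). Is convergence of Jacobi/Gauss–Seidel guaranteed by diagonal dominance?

row 1: |-9| − (4+1) = 4
row 2: |7| − (1+2) = 4
row 3: |4| − (3+4) = -3
minimum over rows = -3 → not strictly diagonally dominant

-3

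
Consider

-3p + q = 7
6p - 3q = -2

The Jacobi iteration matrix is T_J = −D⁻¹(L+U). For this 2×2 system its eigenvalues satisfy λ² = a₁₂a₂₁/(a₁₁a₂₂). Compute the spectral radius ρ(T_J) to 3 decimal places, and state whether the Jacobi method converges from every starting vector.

a₁₂a₂₁/(a₁₁a₂₂) = (1)·(6) / ((-3)·(-3)) = 0.666667
ρ = √|0.666667| = √0.666667 = 0.816
ρ < 1, so Jacobi converges

0.816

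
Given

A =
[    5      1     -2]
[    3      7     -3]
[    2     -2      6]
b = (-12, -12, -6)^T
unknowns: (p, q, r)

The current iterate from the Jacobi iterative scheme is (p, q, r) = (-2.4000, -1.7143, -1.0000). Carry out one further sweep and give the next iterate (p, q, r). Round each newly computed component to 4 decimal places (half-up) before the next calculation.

One sweep:
  p = (-12 - (1)·-1.7143 - (-2)·-1.0000) / (5) = -2.4571
  q = (-12 - (3)·-2.4000 - (-3)·-1.0000) / (7) = -1.1143
  r = (-6 - (2)·-2.4000 - (-2)·-1.7143) / (6) = -0.7714

(-2.4571, -1.1143, -0.7714)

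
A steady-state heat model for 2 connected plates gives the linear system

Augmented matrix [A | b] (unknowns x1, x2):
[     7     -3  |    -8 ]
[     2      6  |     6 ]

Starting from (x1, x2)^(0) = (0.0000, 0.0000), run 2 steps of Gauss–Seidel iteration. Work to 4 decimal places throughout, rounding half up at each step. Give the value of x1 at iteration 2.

Iteration 1:
  x1 = (-8 - (-3)·0.0000) / (7) = -1.1429
  x2 = (6 - (2)·-1.1429) / (6) = 1.3810
Iteration 2:
  x1 = (-8 - (-3)·1.3810) / (7) = -0.5510
  x2 = (6 - (2)·-0.5510) / (6) = 1.1837

-0.5510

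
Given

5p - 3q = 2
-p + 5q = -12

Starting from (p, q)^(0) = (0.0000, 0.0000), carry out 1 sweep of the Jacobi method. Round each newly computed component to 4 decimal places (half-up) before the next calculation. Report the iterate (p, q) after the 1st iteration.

(0.4000, -2.4000)

Iteration 1:
  p = (2 - (-3)·0.0000) / (5) = 0.4000
  q = (-12 - (-1)·0.0000) / (5) = -2.4000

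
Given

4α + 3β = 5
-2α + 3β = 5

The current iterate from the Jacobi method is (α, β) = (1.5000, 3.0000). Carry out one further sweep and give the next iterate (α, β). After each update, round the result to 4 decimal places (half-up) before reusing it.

(-1.0000, 2.6667)

One sweep:
  α = (5 - (3)·3.0000) / (4) = -1.0000
  β = (5 - (-2)·1.5000) / (3) = 2.6667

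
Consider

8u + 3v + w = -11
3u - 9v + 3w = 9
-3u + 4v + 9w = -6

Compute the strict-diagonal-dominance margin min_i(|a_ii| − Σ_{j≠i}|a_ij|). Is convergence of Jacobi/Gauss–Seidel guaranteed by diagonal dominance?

row 1: |8| − (3+1) = 4
row 2: |-9| − (3+3) = 3
row 3: |9| − (3+4) = 2
minimum over rows = 2 → strictly diagonally dominant (convergence guaranteed)

2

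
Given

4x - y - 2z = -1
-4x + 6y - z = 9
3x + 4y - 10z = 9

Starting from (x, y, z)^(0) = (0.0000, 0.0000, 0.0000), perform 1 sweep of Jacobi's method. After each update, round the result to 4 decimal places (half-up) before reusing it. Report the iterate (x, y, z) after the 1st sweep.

Iteration 1:
  x = (-1 - (-1)·0.0000 - (-2)·0.0000) / (4) = -0.2500
  y = (9 - (-4)·0.0000 - (-1)·0.0000) / (6) = 1.5000
  z = (9 - (3)·0.0000 - (4)·0.0000) / (-10) = -0.9000

(-0.2500, 1.5000, -0.9000)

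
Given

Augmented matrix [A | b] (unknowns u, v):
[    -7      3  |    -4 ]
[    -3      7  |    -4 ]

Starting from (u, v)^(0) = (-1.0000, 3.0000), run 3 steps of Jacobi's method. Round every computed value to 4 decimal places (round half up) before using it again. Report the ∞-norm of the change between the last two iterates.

Iteration 1:
  u = (-4 - (3)·3.0000) / (-7) = 1.8571
  v = (-4 - (-3)·-1.0000) / (7) = -1.0000
Iteration 2:
  u = (-4 - (3)·-1.0000) / (-7) = 0.1429
  v = (-4 - (-3)·1.8571) / (7) = 0.2245
Iteration 3:
  u = (-4 - (3)·0.2245) / (-7) = 0.6676
  v = (-4 - (-3)·0.1429) / (7) = -0.5102
Change: (0.5247, -0.7347) → max |·| = 0.7347

0.7347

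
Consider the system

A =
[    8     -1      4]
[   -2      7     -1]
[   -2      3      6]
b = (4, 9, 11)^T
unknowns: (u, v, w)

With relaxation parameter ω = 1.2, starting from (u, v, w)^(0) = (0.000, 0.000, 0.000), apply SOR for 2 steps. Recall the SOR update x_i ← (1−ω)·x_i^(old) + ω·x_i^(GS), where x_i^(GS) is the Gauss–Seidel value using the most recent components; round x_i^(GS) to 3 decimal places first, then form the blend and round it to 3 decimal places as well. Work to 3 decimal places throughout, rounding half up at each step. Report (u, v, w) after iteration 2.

(-0.092, 1.400, 1.045)

Iteration 1:
  u: GS value = (4 - (-1)·0.000 - (4)·0.000) / (8) = 0.500;  u ← (1−ω)·0.000 + ω·0.500 = 0.600
  v: GS value = (9 - (-2)·0.600 - (-1)·0.000) / (7) = 1.457;  v ← (1−ω)·0.000 + ω·1.457 = 1.748
  w: GS value = (11 - (-2)·0.600 - (3)·1.748) / (6) = 1.159;  w ← (1−ω)·0.000 + ω·1.159 = 1.391
Iteration 2:
  u: GS value = (4 - (-1)·1.748 - (4)·1.391) / (8) = 0.023;  u ← (1−ω)·0.600 + ω·0.023 = -0.092
  v: GS value = (9 - (-2)·-0.092 - (-1)·1.391) / (7) = 1.458;  v ← (1−ω)·1.748 + ω·1.458 = 1.400
  w: GS value = (11 - (-2)·-0.092 - (3)·1.400) / (6) = 1.103;  w ← (1−ω)·1.391 + ω·1.103 = 1.045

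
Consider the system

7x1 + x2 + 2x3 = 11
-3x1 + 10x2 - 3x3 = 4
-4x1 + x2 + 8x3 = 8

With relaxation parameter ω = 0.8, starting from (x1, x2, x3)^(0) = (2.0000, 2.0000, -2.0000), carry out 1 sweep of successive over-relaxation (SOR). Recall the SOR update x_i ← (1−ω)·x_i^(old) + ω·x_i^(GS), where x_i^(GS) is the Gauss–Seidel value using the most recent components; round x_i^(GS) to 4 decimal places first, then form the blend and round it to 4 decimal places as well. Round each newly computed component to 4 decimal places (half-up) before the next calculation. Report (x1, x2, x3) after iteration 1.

Iteration 1:
  x1: GS value = (11 - (1)·2.0000 - (2)·-2.0000) / (7) = 1.8571;  x1 ← (1−ω)·2.0000 + ω·1.8571 = 1.8857
  x2: GS value = (4 - (-3)·1.8857 - (-3)·-2.0000) / (10) = 0.3657;  x2 ← (1−ω)·2.0000 + ω·0.3657 = 0.6926
  x3: GS value = (8 - (-4)·1.8857 - (1)·0.6926) / (8) = 1.8563;  x3 ← (1−ω)·-2.0000 + ω·1.8563 = 1.0850

(1.8857, 0.6926, 1.0850)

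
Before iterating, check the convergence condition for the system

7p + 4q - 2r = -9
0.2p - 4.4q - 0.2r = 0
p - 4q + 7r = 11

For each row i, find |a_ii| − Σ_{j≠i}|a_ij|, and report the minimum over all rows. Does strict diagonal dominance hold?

1

row 1: |7| − (4+2) = 1
row 2: |-4.4| − (0.2+0.2) = 4
row 3: |7| − (1+4) = 2
minimum over rows = 1 → strictly diagonally dominant (convergence guaranteed)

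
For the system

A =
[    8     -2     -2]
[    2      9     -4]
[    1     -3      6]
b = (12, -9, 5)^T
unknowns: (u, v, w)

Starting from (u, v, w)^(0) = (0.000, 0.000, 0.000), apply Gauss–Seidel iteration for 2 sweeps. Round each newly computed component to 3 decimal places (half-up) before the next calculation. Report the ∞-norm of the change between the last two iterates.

0.354

Iteration 1:
  u = (12 - (-2)·0.000 - (-2)·0.000) / (8) = 1.500
  v = (-9 - (2)·1.500 - (-4)·0.000) / (9) = -1.333
  w = (5 - (1)·1.500 - (-3)·-1.333) / (6) = -0.083
Iteration 2:
  u = (12 - (-2)·-1.333 - (-2)·-0.083) / (8) = 1.146
  v = (-9 - (2)·1.146 - (-4)·-0.083) / (9) = -1.292
  w = (5 - (1)·1.146 - (-3)·-1.292) / (6) = -0.004
Change: (-0.354, 0.041, 0.079) → max |·| = 0.354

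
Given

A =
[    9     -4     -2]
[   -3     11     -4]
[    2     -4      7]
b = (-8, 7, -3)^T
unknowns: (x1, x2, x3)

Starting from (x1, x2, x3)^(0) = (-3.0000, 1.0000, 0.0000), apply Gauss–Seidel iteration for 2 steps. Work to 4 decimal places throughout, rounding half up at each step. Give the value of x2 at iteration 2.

Iteration 1:
  x1 = (-8 - (-4)·1.0000 - (-2)·0.0000) / (9) = -0.4444
  x2 = (7 - (-3)·-0.4444 - (-4)·0.0000) / (11) = 0.5152
  x3 = (-3 - (2)·-0.4444 - (-4)·0.5152) / (7) = -0.0072
Iteration 2:
  x1 = (-8 - (-4)·0.5152 - (-2)·-0.0072) / (9) = -0.6615
  x2 = (7 - (-3)·-0.6615 - (-4)·-0.0072) / (11) = 0.4533
  x3 = (-3 - (2)·-0.6615 - (-4)·0.4533) / (7) = 0.0195

0.4533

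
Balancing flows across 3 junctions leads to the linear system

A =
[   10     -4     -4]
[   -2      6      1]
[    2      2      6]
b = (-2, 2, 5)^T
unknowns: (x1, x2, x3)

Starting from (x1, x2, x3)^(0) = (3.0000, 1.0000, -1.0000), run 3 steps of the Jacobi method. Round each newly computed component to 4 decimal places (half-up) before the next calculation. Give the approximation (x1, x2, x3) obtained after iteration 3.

Iteration 1:
  x1 = (-2 - (-4)·1.0000 - (-4)·-1.0000) / (10) = -0.2000
  x2 = (2 - (-2)·3.0000 - (1)·-1.0000) / (6) = 1.5000
  x3 = (5 - (2)·3.0000 - (2)·1.0000) / (6) = -0.5000
Iteration 2:
  x1 = (-2 - (-4)·1.5000 - (-4)·-0.5000) / (10) = 0.2000
  x2 = (2 - (-2)·-0.2000 - (1)·-0.5000) / (6) = 0.3500
  x3 = (5 - (2)·-0.2000 - (2)·1.5000) / (6) = 0.4000
Iteration 3:
  x1 = (-2 - (-4)·0.3500 - (-4)·0.4000) / (10) = 0.1000
  x2 = (2 - (-2)·0.2000 - (1)·0.4000) / (6) = 0.3333
  x3 = (5 - (2)·0.2000 - (2)·0.3500) / (6) = 0.6500

(0.1000, 0.3333, 0.6500)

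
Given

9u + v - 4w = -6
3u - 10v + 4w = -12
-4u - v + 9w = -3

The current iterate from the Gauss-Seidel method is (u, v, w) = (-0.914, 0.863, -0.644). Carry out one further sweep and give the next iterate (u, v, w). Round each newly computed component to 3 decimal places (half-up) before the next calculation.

One sweep:
  u = (-6 - (1)·0.863 - (-4)·-0.644) / (9) = -1.049
  v = (-12 - (3)·-1.049 - (4)·-0.644) / (-10) = 0.628
  w = (-3 - (-4)·-1.049 - (-1)·0.628) / (9) = -0.730

(-1.049, 0.628, -0.730)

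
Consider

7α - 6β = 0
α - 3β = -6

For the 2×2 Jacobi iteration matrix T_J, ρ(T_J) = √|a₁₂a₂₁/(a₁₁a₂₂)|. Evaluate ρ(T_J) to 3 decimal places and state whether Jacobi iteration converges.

a₁₂a₂₁/(a₁₁a₂₂) = (-6)·(1) / ((7)·(-3)) = 0.285714
ρ = √|0.285714| = √0.285714 = 0.535
ρ < 1, so Jacobi converges

0.535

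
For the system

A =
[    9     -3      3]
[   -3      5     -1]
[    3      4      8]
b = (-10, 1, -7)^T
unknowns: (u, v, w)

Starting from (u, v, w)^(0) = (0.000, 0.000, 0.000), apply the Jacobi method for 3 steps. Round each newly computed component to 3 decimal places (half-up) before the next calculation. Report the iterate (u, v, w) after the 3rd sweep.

Iteration 1:
  u = (-10 - (-3)·0.000 - (3)·0.000) / (9) = -1.111
  v = (1 - (-3)·0.000 - (-1)·0.000) / (5) = 0.200
  w = (-7 - (3)·0.000 - (4)·0.000) / (8) = -0.875
Iteration 2:
  u = (-10 - (-3)·0.200 - (3)·-0.875) / (9) = -0.753
  v = (1 - (-3)·-1.111 - (-1)·-0.875) / (5) = -0.642
  w = (-7 - (3)·-1.111 - (4)·0.200) / (8) = -0.558
Iteration 3:
  u = (-10 - (-3)·-0.642 - (3)·-0.558) / (9) = -1.139
  v = (1 - (-3)·-0.753 - (-1)·-0.558) / (5) = -0.363
  w = (-7 - (3)·-0.753 - (4)·-0.642) / (8) = -0.272

(-1.139, -0.363, -0.272)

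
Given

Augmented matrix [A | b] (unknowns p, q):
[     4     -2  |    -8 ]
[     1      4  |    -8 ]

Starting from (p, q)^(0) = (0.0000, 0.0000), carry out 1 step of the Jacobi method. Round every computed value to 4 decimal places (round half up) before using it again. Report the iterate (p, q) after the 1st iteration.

(-2.0000, -2.0000)

Iteration 1:
  p = (-8 - (-2)·0.0000) / (4) = -2.0000
  q = (-8 - (1)·0.0000) / (4) = -2.0000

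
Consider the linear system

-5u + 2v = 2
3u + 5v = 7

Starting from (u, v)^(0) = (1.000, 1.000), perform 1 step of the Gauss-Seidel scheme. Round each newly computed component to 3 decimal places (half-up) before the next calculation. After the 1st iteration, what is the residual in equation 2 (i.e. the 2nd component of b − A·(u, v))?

Iteration 1:
  u = (2 - (2)·1.000) / (-5) = 0.000
  v = (7 - (3)·0.000) / (5) = 1.400
Residual b − A·x = (-0.800, 0.000)

0.000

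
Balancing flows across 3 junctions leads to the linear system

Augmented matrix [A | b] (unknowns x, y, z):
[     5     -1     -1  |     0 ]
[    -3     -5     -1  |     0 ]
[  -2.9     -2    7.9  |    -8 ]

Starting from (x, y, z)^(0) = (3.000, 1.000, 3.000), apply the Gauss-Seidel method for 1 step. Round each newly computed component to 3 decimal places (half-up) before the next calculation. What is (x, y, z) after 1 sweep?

Iteration 1:
  x = (0 - (-1)·1.000 - (-1)·3.000) / (5) = 0.800
  y = (0 - (-3)·0.800 - (-1)·3.000) / (-5) = -1.080
  z = (-8 - (-2.9)·0.800 - (-2)·-1.080) / (7.9) = -0.992

(0.800, -1.080, -0.992)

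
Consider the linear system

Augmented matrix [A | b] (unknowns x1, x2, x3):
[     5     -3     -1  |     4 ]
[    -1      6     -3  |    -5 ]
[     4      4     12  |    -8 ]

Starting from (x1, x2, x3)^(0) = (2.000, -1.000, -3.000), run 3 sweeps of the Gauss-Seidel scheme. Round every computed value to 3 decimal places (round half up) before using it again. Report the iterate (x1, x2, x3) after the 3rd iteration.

(0.280, -0.889, -0.464)

Iteration 1:
  x1 = (4 - (-3)·-1.000 - (-1)·-3.000) / (5) = -0.400
  x2 = (-5 - (-1)·-0.400 - (-3)·-3.000) / (6) = -2.400
  x3 = (-8 - (4)·-0.400 - (4)·-2.400) / (12) = 0.267
Iteration 2:
  x1 = (4 - (-3)·-2.400 - (-1)·0.267) / (5) = -0.587
  x2 = (-5 - (-1)·-0.587 - (-3)·0.267) / (6) = -0.798
  x3 = (-8 - (4)·-0.587 - (4)·-0.798) / (12) = -0.205
Iteration 3:
  x1 = (4 - (-3)·-0.798 - (-1)·-0.205) / (5) = 0.280
  x2 = (-5 - (-1)·0.280 - (-3)·-0.205) / (6) = -0.889
  x3 = (-8 - (4)·0.280 - (4)·-0.889) / (12) = -0.464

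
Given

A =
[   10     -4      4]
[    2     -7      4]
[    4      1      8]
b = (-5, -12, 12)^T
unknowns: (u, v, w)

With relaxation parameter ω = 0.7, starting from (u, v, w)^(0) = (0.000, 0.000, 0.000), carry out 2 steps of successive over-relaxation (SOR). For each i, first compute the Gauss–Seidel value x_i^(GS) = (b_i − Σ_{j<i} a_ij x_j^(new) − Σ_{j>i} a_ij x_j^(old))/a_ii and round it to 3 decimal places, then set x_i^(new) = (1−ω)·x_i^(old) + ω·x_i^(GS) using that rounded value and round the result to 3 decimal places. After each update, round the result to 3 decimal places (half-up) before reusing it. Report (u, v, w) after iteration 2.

Iteration 1:
  u: GS value = (-5 - (-4)·0.000 - (4)·0.000) / (10) = -0.500;  u ← (1−ω)·0.000 + ω·-0.500 = -0.350
  v: GS value = (-12 - (2)·-0.350 - (4)·0.000) / (-7) = 1.614;  v ← (1−ω)·0.000 + ω·1.614 = 1.130
  w: GS value = (12 - (4)·-0.350 - (1)·1.130) / (8) = 1.534;  w ← (1−ω)·0.000 + ω·1.534 = 1.074
Iteration 2:
  u: GS value = (-5 - (-4)·1.130 - (4)·1.074) / (10) = -0.478;  u ← (1−ω)·-0.350 + ω·-0.478 = -0.440
  v: GS value = (-12 - (2)·-0.440 - (4)·1.074) / (-7) = 2.202;  v ← (1−ω)·1.130 + ω·2.202 = 1.880
  w: GS value = (12 - (4)·-0.440 - (1)·1.880) / (8) = 1.485;  w ← (1−ω)·1.074 + ω·1.485 = 1.362

(-0.440, 1.880, 1.362)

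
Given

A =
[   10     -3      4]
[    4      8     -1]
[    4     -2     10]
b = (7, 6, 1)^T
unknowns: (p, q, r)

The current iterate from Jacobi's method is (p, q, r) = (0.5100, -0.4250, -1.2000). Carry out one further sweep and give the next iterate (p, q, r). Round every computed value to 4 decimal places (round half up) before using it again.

(1.0525, 0.3450, -0.1890)

One sweep:
  p = (7 - (-3)·-0.4250 - (4)·-1.2000) / (10) = 1.0525
  q = (6 - (4)·0.5100 - (-1)·-1.2000) / (8) = 0.3450
  r = (1 - (4)·0.5100 - (-2)·-0.4250) / (10) = -0.1890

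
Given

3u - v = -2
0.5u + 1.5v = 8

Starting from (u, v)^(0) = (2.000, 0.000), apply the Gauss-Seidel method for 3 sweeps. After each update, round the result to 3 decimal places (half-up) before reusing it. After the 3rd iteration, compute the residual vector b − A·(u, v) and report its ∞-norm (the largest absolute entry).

Iteration 1:
  u = (-2 - (-1)·0.000) / (3) = -0.667
  v = (8 - (0.5)·-0.667) / (1.5) = 5.556
Iteration 2:
  u = (-2 - (-1)·5.556) / (3) = 1.185
  v = (8 - (0.5)·1.185) / (1.5) = 4.938
Iteration 3:
  u = (-2 - (-1)·4.938) / (3) = 0.979
  v = (8 - (0.5)·0.979) / (1.5) = 5.007
Residual b − A·x = (0.070, 0.000); ∞-norm = 0.070

0.070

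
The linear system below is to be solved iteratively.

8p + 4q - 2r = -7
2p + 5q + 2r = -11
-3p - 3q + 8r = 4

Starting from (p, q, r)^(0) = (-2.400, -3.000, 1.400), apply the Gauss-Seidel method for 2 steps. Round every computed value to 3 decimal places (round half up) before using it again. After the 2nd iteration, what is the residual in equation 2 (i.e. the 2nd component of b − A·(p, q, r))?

Iteration 1:
  p = (-7 - (4)·-3.000 - (-2)·1.400) / (8) = 0.975
  q = (-11 - (2)·0.975 - (2)·1.400) / (5) = -3.150
  r = (4 - (-3)·0.975 - (-3)·-3.150) / (8) = -0.316
Iteration 2:
  p = (-7 - (4)·-3.150 - (-2)·-0.316) / (8) = 0.621
  q = (-11 - (2)·0.621 - (2)·-0.316) / (5) = -2.322
  r = (4 - (-3)·0.621 - (-3)·-2.322) / (8) = -0.138
Residual b − A·x = (-2.956, -0.356, 0.001)

-0.356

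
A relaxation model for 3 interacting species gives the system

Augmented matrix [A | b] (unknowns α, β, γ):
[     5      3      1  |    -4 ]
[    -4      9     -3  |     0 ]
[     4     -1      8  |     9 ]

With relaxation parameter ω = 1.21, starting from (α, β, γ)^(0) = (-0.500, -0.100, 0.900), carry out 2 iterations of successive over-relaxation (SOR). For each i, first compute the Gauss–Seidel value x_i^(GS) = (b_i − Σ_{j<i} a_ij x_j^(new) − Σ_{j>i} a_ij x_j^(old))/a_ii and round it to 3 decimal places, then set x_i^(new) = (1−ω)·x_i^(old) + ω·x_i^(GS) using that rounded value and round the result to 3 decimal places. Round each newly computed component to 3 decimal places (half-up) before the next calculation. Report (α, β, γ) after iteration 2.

(-1.067, 0.169, 1.664)

Iteration 1:
  α: GS value = (-4 - (3)·-0.100 - (1)·0.900) / (5) = -0.920;  α ← (1−ω)·-0.500 + ω·-0.920 = -1.008
  β: GS value = (0 - (-4)·-1.008 - (-3)·0.900) / (9) = -0.148;  β ← (1−ω)·-0.100 + ω·-0.148 = -0.158
  γ: GS value = (9 - (4)·-1.008 - (-1)·-0.158) / (8) = 1.609;  γ ← (1−ω)·0.900 + ω·1.609 = 1.758
Iteration 2:
  α: GS value = (-4 - (3)·-0.158 - (1)·1.758) / (5) = -1.057;  α ← (1−ω)·-1.008 + ω·-1.057 = -1.067
  β: GS value = (0 - (-4)·-1.067 - (-3)·1.758) / (9) = 0.112;  β ← (1−ω)·-0.158 + ω·0.112 = 0.169
  γ: GS value = (9 - (4)·-1.067 - (-1)·0.169) / (8) = 1.680;  γ ← (1−ω)·1.758 + ω·1.680 = 1.664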